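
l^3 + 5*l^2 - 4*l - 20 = (l - 2)*(l + 2)*(l + 5)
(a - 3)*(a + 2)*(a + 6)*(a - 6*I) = a^4 + 5*a^3 - 6*I*a^3 - 12*a^2 - 30*I*a^2 - 36*a + 72*I*a + 216*I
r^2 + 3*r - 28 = (r - 4)*(r + 7)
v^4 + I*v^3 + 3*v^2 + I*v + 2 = (v - I)^2*(v + I)*(v + 2*I)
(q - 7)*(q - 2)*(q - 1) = q^3 - 10*q^2 + 23*q - 14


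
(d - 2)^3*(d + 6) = d^4 - 24*d^2 + 64*d - 48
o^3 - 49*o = o*(o - 7)*(o + 7)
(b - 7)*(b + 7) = b^2 - 49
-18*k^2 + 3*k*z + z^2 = (-3*k + z)*(6*k + z)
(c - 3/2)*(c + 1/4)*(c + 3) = c^3 + 7*c^2/4 - 33*c/8 - 9/8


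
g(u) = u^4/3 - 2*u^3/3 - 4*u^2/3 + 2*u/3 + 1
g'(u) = 4*u^3/3 - 2*u^2 - 8*u/3 + 2/3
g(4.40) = 46.27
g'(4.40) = 63.79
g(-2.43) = 12.70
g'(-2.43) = -23.80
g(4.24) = 36.77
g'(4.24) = 55.04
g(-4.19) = 126.58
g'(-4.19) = -121.35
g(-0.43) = 0.53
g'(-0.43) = 1.34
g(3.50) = 8.44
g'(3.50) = 24.00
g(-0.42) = 0.54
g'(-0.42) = 1.34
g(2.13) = -3.21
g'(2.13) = -1.20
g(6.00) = 245.00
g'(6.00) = 200.67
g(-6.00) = 525.00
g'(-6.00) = -343.33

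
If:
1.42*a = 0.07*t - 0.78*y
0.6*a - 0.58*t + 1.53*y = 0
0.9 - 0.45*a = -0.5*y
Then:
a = 0.57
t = -2.81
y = -1.29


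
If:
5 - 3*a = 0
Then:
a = 5/3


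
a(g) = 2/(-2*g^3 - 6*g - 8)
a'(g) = 2*(6*g^2 + 6)/(-2*g^3 - 6*g - 8)^2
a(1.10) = -0.12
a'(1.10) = 0.09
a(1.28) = -0.10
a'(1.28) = 0.08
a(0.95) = -0.13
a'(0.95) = 0.10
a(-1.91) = 0.11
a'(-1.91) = 0.18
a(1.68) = -0.07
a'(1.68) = 0.06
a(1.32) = -0.10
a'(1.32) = 0.08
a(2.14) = -0.05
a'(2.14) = 0.04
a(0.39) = -0.19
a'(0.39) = 0.13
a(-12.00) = 0.00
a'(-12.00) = 0.00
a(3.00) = -0.02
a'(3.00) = 0.02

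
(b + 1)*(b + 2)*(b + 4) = b^3 + 7*b^2 + 14*b + 8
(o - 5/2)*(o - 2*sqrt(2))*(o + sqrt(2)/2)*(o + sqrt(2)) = o^4 - 5*o^3/2 - sqrt(2)*o^3/2 - 5*o^2 + 5*sqrt(2)*o^2/4 - 2*sqrt(2)*o + 25*o/2 + 5*sqrt(2)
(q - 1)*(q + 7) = q^2 + 6*q - 7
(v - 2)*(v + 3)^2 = v^3 + 4*v^2 - 3*v - 18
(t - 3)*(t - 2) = t^2 - 5*t + 6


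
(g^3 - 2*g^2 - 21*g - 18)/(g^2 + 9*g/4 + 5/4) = 4*(g^2 - 3*g - 18)/(4*g + 5)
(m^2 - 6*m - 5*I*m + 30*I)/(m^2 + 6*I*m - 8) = (m^2 - 6*m - 5*I*m + 30*I)/(m^2 + 6*I*m - 8)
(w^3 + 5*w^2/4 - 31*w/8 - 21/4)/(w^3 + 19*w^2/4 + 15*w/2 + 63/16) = 2*(w - 2)/(2*w + 3)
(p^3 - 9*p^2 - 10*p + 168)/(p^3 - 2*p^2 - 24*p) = (p - 7)/p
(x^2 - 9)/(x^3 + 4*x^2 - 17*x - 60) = (x - 3)/(x^2 + x - 20)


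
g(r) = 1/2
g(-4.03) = 0.50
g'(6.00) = 0.00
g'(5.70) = 0.00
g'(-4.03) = 0.00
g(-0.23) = 0.50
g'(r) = 0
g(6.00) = 0.50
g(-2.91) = 0.50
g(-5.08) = 0.50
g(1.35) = 0.50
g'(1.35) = 0.00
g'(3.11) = 0.00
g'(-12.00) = 0.00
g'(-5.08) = 0.00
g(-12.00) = 0.50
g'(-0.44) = 0.00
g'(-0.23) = 0.00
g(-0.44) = 0.50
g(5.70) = 0.50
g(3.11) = 0.50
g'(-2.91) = 0.00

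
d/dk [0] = 0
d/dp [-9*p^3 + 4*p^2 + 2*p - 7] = -27*p^2 + 8*p + 2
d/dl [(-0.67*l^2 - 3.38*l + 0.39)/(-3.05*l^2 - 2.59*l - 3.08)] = (-8.5737*l^2 + 6.5062*l + 11.4205)/(9.3025*l^4 + 15.799*l^3 + 25.4961*l^2 + 15.9544*l + 9.4864)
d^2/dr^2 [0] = 0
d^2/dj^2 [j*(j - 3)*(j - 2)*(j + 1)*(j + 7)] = 20*j^3 + 36*j^2 - 162*j + 26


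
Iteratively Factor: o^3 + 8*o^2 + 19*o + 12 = (o + 4)*(o^2 + 4*o + 3) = (o + 3)*(o + 4)*(o + 1)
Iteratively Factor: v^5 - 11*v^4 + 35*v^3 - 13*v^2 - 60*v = (v - 5)*(v^4 - 6*v^3 + 5*v^2 + 12*v) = (v - 5)*(v - 4)*(v^3 - 2*v^2 - 3*v) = (v - 5)*(v - 4)*(v - 3)*(v^2 + v) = (v - 5)*(v - 4)*(v - 3)*(v + 1)*(v)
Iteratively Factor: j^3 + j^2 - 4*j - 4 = (j + 2)*(j^2 - j - 2) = (j - 2)*(j + 2)*(j + 1)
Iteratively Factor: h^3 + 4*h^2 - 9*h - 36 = (h + 4)*(h^2 - 9) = (h + 3)*(h + 4)*(h - 3)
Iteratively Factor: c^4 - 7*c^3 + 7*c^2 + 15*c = (c)*(c^3 - 7*c^2 + 7*c + 15) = c*(c + 1)*(c^2 - 8*c + 15) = c*(c - 3)*(c + 1)*(c - 5)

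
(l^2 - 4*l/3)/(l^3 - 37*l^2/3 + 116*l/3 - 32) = l/(l^2 - 11*l + 24)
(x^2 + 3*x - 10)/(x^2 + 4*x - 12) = (x + 5)/(x + 6)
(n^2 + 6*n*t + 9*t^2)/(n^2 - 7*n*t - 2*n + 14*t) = (n^2 + 6*n*t + 9*t^2)/(n^2 - 7*n*t - 2*n + 14*t)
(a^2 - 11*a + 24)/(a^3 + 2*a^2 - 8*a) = (a^2 - 11*a + 24)/(a*(a^2 + 2*a - 8))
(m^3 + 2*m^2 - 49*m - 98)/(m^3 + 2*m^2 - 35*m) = (m^2 - 5*m - 14)/(m*(m - 5))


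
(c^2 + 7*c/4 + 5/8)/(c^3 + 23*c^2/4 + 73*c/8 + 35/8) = (2*c + 1)/(2*c^2 + 9*c + 7)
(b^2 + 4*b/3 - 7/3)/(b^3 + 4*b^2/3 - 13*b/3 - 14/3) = (b - 1)/(b^2 - b - 2)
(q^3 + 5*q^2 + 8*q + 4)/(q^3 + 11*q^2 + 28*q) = (q^3 + 5*q^2 + 8*q + 4)/(q*(q^2 + 11*q + 28))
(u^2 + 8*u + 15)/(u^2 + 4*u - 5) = (u + 3)/(u - 1)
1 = 1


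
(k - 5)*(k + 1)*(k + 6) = k^3 + 2*k^2 - 29*k - 30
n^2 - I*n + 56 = (n - 8*I)*(n + 7*I)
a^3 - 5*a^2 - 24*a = a*(a - 8)*(a + 3)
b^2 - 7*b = b*(b - 7)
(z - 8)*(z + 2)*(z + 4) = z^3 - 2*z^2 - 40*z - 64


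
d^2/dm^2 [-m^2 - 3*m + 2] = -2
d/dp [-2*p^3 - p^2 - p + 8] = -6*p^2 - 2*p - 1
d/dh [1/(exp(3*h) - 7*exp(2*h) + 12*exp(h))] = (-3*exp(2*h) + 14*exp(h) - 12)*exp(-h)/(exp(2*h) - 7*exp(h) + 12)^2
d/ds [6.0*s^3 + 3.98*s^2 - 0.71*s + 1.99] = 18.0*s^2 + 7.96*s - 0.71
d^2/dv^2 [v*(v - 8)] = 2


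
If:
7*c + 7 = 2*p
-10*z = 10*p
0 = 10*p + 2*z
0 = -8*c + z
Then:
No Solution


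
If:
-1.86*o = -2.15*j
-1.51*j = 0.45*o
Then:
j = 0.00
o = 0.00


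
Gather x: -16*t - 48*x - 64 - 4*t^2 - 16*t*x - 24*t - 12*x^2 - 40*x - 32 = -4*t^2 - 40*t - 12*x^2 + x*(-16*t - 88) - 96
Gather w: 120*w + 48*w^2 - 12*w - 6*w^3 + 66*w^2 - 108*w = -6*w^3 + 114*w^2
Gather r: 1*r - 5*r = -4*r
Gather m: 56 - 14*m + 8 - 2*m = 64 - 16*m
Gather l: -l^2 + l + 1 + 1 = -l^2 + l + 2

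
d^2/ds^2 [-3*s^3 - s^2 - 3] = -18*s - 2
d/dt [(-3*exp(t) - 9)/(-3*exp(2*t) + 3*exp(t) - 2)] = (-9*exp(2*t) - 54*exp(t) + 33)*exp(t)/(9*exp(4*t) - 18*exp(3*t) + 21*exp(2*t) - 12*exp(t) + 4)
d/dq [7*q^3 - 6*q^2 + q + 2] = 21*q^2 - 12*q + 1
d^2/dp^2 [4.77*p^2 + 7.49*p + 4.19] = 9.54000000000000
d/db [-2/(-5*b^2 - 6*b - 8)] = 4*(-5*b - 3)/(5*b^2 + 6*b + 8)^2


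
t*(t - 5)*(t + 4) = t^3 - t^2 - 20*t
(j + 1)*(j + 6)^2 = j^3 + 13*j^2 + 48*j + 36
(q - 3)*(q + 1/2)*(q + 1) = q^3 - 3*q^2/2 - 4*q - 3/2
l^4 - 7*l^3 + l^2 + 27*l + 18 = (l - 6)*(l - 3)*(l + 1)^2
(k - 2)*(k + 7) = k^2 + 5*k - 14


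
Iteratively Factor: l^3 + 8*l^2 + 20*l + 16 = (l + 2)*(l^2 + 6*l + 8) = (l + 2)^2*(l + 4)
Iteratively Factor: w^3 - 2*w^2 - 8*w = (w - 4)*(w^2 + 2*w) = (w - 4)*(w + 2)*(w)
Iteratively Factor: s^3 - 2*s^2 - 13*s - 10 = (s + 2)*(s^2 - 4*s - 5) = (s + 1)*(s + 2)*(s - 5)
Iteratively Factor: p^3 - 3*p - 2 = (p + 1)*(p^2 - p - 2) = (p + 1)^2*(p - 2)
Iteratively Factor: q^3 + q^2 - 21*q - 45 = (q + 3)*(q^2 - 2*q - 15) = (q - 5)*(q + 3)*(q + 3)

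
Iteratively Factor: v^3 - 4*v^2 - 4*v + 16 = (v - 2)*(v^2 - 2*v - 8) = (v - 4)*(v - 2)*(v + 2)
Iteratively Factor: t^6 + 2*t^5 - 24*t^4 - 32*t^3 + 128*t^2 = (t - 4)*(t^5 + 6*t^4 - 32*t^2) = t*(t - 4)*(t^4 + 6*t^3 - 32*t) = t*(t - 4)*(t + 4)*(t^3 + 2*t^2 - 8*t) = t*(t - 4)*(t + 4)^2*(t^2 - 2*t) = t^2*(t - 4)*(t + 4)^2*(t - 2)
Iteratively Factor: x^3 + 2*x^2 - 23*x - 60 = (x - 5)*(x^2 + 7*x + 12) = (x - 5)*(x + 3)*(x + 4)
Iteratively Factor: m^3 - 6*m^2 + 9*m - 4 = (m - 1)*(m^2 - 5*m + 4) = (m - 4)*(m - 1)*(m - 1)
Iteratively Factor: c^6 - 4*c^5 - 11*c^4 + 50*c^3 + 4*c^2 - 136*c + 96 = (c + 3)*(c^5 - 7*c^4 + 10*c^3 + 20*c^2 - 56*c + 32) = (c - 4)*(c + 3)*(c^4 - 3*c^3 - 2*c^2 + 12*c - 8) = (c - 4)*(c - 2)*(c + 3)*(c^3 - c^2 - 4*c + 4) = (c - 4)*(c - 2)*(c - 1)*(c + 3)*(c^2 - 4) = (c - 4)*(c - 2)*(c - 1)*(c + 2)*(c + 3)*(c - 2)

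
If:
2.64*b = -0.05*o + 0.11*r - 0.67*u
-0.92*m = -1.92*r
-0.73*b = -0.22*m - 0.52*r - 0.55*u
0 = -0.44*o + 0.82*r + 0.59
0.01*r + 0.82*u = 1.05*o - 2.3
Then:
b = 0.08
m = 0.60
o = 1.88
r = 0.29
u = -0.41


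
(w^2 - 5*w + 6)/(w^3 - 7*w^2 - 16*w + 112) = (w^2 - 5*w + 6)/(w^3 - 7*w^2 - 16*w + 112)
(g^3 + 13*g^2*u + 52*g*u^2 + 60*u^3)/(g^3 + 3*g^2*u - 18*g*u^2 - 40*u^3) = (-g - 6*u)/(-g + 4*u)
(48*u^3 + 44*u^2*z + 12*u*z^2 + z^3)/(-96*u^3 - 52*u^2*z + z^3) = (4*u + z)/(-8*u + z)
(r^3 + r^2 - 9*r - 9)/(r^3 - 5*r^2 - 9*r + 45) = (r + 1)/(r - 5)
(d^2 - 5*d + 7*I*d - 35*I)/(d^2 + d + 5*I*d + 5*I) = (d^2 + d*(-5 + 7*I) - 35*I)/(d^2 + d*(1 + 5*I) + 5*I)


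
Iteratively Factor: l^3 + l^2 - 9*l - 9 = (l + 1)*(l^2 - 9) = (l + 1)*(l + 3)*(l - 3)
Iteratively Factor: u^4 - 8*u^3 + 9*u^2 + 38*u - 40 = (u + 2)*(u^3 - 10*u^2 + 29*u - 20) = (u - 4)*(u + 2)*(u^2 - 6*u + 5) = (u - 5)*(u - 4)*(u + 2)*(u - 1)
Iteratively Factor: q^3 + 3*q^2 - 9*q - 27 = (q + 3)*(q^2 - 9) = (q + 3)^2*(q - 3)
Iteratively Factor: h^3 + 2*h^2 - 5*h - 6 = (h + 3)*(h^2 - h - 2) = (h + 1)*(h + 3)*(h - 2)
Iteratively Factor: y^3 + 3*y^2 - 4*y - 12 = (y - 2)*(y^2 + 5*y + 6) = (y - 2)*(y + 3)*(y + 2)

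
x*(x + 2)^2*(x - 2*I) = x^4 + 4*x^3 - 2*I*x^3 + 4*x^2 - 8*I*x^2 - 8*I*x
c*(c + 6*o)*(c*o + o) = c^3*o + 6*c^2*o^2 + c^2*o + 6*c*o^2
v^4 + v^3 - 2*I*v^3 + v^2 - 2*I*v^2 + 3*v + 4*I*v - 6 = (v - 1)*(v + 2)*(v - 3*I)*(v + I)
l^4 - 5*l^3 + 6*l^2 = l^2*(l - 3)*(l - 2)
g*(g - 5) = g^2 - 5*g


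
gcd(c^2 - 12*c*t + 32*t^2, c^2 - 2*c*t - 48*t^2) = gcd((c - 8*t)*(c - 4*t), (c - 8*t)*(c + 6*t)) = -c + 8*t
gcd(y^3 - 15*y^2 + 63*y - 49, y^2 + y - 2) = y - 1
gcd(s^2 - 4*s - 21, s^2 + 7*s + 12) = s + 3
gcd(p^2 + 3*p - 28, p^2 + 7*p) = p + 7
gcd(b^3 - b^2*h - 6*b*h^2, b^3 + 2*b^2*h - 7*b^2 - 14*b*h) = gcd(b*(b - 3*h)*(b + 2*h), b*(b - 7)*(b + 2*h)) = b^2 + 2*b*h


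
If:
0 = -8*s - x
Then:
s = -x/8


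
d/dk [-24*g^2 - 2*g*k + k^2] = -2*g + 2*k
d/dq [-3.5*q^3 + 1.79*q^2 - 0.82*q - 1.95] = -10.5*q^2 + 3.58*q - 0.82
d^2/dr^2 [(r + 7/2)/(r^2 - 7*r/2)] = 2*(-12*r^2*(2*r - 7) + (2*r + 7)*(4*r - 7)^2)/(r^3*(2*r - 7)^3)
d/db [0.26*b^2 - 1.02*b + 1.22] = 0.52*b - 1.02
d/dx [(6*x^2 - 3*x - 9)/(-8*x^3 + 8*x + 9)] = 3*((4*x - 1)*(-8*x^3 + 8*x + 9) - 8*(3*x^2 - 1)*(-2*x^2 + x + 3))/(-8*x^3 + 8*x + 9)^2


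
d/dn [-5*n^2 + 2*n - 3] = 2 - 10*n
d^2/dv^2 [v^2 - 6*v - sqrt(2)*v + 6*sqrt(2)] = 2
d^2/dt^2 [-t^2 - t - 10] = -2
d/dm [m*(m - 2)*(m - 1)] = 3*m^2 - 6*m + 2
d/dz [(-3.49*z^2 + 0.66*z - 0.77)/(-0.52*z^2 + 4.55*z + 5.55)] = (-15.5363*z^2 - 39.5398*z + 7.1665)/(0.2704*z^4 - 4.732*z^3 + 14.9305*z^2 + 50.505*z + 30.8025)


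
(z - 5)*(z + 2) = z^2 - 3*z - 10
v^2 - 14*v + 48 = (v - 8)*(v - 6)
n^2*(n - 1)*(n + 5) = n^4 + 4*n^3 - 5*n^2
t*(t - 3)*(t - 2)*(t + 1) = t^4 - 4*t^3 + t^2 + 6*t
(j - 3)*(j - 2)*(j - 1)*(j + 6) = j^4 - 25*j^2 + 60*j - 36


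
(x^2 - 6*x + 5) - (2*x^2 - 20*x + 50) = -x^2 + 14*x - 45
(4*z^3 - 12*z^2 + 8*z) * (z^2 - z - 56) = 4*z^5 - 16*z^4 - 204*z^3 + 664*z^2 - 448*z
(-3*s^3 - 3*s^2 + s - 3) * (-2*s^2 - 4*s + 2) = 6*s^5 + 18*s^4 + 4*s^3 - 4*s^2 + 14*s - 6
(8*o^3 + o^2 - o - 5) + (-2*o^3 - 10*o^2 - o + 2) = 6*o^3 - 9*o^2 - 2*o - 3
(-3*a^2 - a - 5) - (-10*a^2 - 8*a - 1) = 7*a^2 + 7*a - 4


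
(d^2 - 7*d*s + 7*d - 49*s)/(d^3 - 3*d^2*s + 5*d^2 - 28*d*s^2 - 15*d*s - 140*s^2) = (d + 7)/(d^2 + 4*d*s + 5*d + 20*s)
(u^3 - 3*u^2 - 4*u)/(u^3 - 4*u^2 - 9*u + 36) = u*(u + 1)/(u^2 - 9)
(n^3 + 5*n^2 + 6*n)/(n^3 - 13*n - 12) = n*(n + 2)/(n^2 - 3*n - 4)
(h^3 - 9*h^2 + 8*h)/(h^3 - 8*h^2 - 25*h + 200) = h*(h - 1)/(h^2 - 25)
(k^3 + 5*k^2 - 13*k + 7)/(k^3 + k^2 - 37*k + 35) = (k - 1)/(k - 5)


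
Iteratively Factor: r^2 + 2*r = (r + 2)*(r)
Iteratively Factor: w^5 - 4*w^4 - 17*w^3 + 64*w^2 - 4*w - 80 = (w - 2)*(w^4 - 2*w^3 - 21*w^2 + 22*w + 40) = (w - 2)*(w + 1)*(w^3 - 3*w^2 - 18*w + 40) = (w - 2)^2*(w + 1)*(w^2 - w - 20) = (w - 2)^2*(w + 1)*(w + 4)*(w - 5)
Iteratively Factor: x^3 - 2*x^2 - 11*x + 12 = (x + 3)*(x^2 - 5*x + 4) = (x - 1)*(x + 3)*(x - 4)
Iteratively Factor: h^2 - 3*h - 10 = (h + 2)*(h - 5)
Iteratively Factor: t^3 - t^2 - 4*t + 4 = (t + 2)*(t^2 - 3*t + 2) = (t - 1)*(t + 2)*(t - 2)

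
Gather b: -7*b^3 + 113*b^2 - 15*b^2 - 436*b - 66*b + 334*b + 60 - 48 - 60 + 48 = -7*b^3 + 98*b^2 - 168*b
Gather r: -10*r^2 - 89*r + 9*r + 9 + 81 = -10*r^2 - 80*r + 90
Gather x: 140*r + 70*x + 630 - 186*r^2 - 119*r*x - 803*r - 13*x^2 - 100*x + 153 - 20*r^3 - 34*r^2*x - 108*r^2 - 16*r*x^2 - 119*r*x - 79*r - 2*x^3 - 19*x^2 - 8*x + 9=-20*r^3 - 294*r^2 - 742*r - 2*x^3 + x^2*(-16*r - 32) + x*(-34*r^2 - 238*r - 38) + 792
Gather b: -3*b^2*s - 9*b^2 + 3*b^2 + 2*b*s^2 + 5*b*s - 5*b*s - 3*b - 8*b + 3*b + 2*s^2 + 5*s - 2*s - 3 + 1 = b^2*(-3*s - 6) + b*(2*s^2 - 8) + 2*s^2 + 3*s - 2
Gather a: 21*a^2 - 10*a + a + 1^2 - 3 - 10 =21*a^2 - 9*a - 12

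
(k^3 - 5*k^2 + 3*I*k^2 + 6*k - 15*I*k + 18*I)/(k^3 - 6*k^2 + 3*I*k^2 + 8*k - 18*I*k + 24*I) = (k - 3)/(k - 4)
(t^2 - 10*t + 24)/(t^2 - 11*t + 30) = (t - 4)/(t - 5)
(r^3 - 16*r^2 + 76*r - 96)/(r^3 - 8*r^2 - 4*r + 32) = (r - 6)/(r + 2)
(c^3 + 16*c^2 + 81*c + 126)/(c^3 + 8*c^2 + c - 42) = (c + 6)/(c - 2)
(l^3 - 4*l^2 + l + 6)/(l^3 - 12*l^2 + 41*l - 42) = (l + 1)/(l - 7)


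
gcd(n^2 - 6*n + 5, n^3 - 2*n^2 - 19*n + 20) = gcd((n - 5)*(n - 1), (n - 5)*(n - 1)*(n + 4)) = n^2 - 6*n + 5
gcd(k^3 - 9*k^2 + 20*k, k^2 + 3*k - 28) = k - 4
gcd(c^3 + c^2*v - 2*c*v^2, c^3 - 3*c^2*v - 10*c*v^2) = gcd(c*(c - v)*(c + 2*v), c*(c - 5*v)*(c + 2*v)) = c^2 + 2*c*v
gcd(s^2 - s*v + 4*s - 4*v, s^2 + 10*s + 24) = s + 4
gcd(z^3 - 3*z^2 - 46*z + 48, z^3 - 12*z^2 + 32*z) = z - 8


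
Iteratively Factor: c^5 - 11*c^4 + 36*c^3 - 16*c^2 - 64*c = (c + 1)*(c^4 - 12*c^3 + 48*c^2 - 64*c) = (c - 4)*(c + 1)*(c^3 - 8*c^2 + 16*c) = (c - 4)^2*(c + 1)*(c^2 - 4*c) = (c - 4)^3*(c + 1)*(c)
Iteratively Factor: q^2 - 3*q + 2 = (q - 1)*(q - 2)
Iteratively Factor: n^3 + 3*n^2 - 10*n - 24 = (n + 2)*(n^2 + n - 12) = (n - 3)*(n + 2)*(n + 4)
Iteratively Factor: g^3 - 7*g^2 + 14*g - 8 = (g - 4)*(g^2 - 3*g + 2) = (g - 4)*(g - 2)*(g - 1)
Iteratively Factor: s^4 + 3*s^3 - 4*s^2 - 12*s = (s + 2)*(s^3 + s^2 - 6*s) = s*(s + 2)*(s^2 + s - 6) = s*(s + 2)*(s + 3)*(s - 2)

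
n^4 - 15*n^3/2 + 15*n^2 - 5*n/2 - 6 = (n - 4)*(n - 3)*(n - 1)*(n + 1/2)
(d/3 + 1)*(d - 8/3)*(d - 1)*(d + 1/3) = d^4/3 - d^3/9 - 77*d^2/27 + 47*d/27 + 8/9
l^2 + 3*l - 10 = (l - 2)*(l + 5)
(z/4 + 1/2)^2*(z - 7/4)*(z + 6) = z^4/16 + 33*z^3/64 + 21*z^2/32 - 25*z/16 - 21/8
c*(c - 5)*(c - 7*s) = c^3 - 7*c^2*s - 5*c^2 + 35*c*s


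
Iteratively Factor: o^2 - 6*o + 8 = (o - 2)*(o - 4)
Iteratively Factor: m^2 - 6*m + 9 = (m - 3)*(m - 3)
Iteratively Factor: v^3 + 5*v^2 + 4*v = (v)*(v^2 + 5*v + 4) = v*(v + 1)*(v + 4)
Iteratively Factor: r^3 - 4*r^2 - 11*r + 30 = (r - 2)*(r^2 - 2*r - 15) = (r - 5)*(r - 2)*(r + 3)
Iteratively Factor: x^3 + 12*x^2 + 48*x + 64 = (x + 4)*(x^2 + 8*x + 16) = (x + 4)^2*(x + 4)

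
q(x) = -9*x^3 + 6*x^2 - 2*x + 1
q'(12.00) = -3746.00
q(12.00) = -14711.00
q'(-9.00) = -2297.00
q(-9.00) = 7066.00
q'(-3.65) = -405.51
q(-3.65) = 525.88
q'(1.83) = -70.46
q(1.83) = -37.72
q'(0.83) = -10.64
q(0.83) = -1.67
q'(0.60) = -4.52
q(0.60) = 0.02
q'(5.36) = -713.38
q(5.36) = -1223.26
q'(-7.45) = -1589.97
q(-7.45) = 4070.36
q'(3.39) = -271.61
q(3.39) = -287.45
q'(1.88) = -74.87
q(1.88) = -41.36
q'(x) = -27*x^2 + 12*x - 2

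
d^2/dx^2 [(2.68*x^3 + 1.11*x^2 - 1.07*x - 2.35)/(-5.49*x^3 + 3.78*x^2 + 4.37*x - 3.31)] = (2.27373675443232e-13*x^7 - 178.142814*x^6 - 192.280662*x^5 + 1141.347942*x^4 - 548.724176*x^3 - 220.874298*x^2 - 119.159862*x + 155.192806)/(165.469149*x^9 - 341.788734*x^8 - 159.806763*x^7 + 789.403725*x^6 - 284.933673*x^5 - 551.142252*x^4 + 425.05291*x^3 + 65.390043*x^2 - 143.634471*x + 36.264691)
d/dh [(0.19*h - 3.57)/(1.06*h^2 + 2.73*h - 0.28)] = (-0.2014*h^2 + 7.5684*h + 9.6929)/(1.1236*h^4 + 5.7876*h^3 + 6.8593*h^2 - 1.5288*h + 0.0784)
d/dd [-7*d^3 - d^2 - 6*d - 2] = -21*d^2 - 2*d - 6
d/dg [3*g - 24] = 3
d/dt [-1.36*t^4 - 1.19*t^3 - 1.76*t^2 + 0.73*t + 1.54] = -5.44*t^3 - 3.57*t^2 - 3.52*t + 0.73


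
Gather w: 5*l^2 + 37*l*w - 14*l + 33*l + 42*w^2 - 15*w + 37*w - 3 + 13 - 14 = 5*l^2 + 19*l + 42*w^2 + w*(37*l + 22) - 4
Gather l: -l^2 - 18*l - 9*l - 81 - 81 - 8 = -l^2 - 27*l - 170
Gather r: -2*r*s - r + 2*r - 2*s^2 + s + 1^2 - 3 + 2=r*(1 - 2*s) - 2*s^2 + s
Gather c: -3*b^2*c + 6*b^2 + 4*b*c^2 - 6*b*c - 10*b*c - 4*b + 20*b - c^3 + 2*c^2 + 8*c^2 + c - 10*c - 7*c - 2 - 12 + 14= 6*b^2 + 16*b - c^3 + c^2*(4*b + 10) + c*(-3*b^2 - 16*b - 16)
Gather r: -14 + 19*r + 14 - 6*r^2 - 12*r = -6*r^2 + 7*r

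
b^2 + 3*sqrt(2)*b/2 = b*(b + 3*sqrt(2)/2)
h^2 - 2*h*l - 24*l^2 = (h - 6*l)*(h + 4*l)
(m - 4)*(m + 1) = m^2 - 3*m - 4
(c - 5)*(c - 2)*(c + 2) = c^3 - 5*c^2 - 4*c + 20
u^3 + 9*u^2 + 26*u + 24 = (u + 2)*(u + 3)*(u + 4)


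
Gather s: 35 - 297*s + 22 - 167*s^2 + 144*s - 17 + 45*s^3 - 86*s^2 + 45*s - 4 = 45*s^3 - 253*s^2 - 108*s + 36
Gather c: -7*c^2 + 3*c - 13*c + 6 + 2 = -7*c^2 - 10*c + 8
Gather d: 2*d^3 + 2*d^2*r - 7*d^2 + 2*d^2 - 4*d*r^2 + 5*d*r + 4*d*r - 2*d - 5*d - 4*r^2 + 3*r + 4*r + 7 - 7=2*d^3 + d^2*(2*r - 5) + d*(-4*r^2 + 9*r - 7) - 4*r^2 + 7*r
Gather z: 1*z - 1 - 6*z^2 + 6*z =-6*z^2 + 7*z - 1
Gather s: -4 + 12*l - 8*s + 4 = 12*l - 8*s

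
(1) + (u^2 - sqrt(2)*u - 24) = u^2 - sqrt(2)*u - 23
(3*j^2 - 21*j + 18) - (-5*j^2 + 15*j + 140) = 8*j^2 - 36*j - 122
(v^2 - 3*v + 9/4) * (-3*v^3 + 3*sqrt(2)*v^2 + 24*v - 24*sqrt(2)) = -3*v^5 + 3*sqrt(2)*v^4 + 9*v^4 - 9*sqrt(2)*v^3 + 69*v^3/4 - 72*v^2 - 69*sqrt(2)*v^2/4 + 54*v + 72*sqrt(2)*v - 54*sqrt(2)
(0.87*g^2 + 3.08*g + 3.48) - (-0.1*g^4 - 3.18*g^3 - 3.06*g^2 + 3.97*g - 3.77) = 0.1*g^4 + 3.18*g^3 + 3.93*g^2 - 0.89*g + 7.25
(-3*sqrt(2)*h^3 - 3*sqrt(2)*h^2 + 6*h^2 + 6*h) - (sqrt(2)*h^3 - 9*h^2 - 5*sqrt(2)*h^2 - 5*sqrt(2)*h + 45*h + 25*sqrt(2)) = -4*sqrt(2)*h^3 + 2*sqrt(2)*h^2 + 15*h^2 - 39*h + 5*sqrt(2)*h - 25*sqrt(2)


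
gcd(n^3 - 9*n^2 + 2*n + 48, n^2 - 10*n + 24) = 1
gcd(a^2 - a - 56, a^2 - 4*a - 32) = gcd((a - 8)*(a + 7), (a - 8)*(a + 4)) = a - 8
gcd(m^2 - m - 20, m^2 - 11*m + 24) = 1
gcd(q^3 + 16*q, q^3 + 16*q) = q^3 + 16*q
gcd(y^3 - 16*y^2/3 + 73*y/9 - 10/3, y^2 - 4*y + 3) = y - 3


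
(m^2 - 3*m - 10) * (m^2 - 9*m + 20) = m^4 - 12*m^3 + 37*m^2 + 30*m - 200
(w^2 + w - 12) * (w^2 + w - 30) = w^4 + 2*w^3 - 41*w^2 - 42*w + 360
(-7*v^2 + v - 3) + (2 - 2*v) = -7*v^2 - v - 1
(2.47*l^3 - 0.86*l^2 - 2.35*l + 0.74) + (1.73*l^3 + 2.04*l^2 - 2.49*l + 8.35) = 4.2*l^3 + 1.18*l^2 - 4.84*l + 9.09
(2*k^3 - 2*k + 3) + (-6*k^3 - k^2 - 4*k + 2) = -4*k^3 - k^2 - 6*k + 5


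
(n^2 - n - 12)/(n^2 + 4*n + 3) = (n - 4)/(n + 1)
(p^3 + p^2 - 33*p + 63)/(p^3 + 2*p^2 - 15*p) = (p^2 + 4*p - 21)/(p*(p + 5))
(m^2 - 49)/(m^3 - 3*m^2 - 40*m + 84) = (m + 7)/(m^2 + 4*m - 12)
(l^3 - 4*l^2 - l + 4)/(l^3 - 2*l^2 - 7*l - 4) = (l - 1)/(l + 1)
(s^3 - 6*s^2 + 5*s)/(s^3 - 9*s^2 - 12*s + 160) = s*(s - 1)/(s^2 - 4*s - 32)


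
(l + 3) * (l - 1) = l^2 + 2*l - 3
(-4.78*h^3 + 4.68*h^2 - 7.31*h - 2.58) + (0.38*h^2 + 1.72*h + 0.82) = -4.78*h^3 + 5.06*h^2 - 5.59*h - 1.76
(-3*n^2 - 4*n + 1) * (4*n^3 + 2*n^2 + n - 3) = -12*n^5 - 22*n^4 - 7*n^3 + 7*n^2 + 13*n - 3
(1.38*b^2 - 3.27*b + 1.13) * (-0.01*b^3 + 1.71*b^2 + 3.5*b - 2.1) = -0.0138*b^5 + 2.3925*b^4 - 0.773000000000001*b^3 - 12.4107*b^2 + 10.822*b - 2.373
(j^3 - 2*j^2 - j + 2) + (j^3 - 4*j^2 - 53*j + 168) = 2*j^3 - 6*j^2 - 54*j + 170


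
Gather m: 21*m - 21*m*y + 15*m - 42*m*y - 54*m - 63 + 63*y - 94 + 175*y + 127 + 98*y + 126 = m*(-63*y - 18) + 336*y + 96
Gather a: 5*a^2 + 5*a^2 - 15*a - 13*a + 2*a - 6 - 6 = 10*a^2 - 26*a - 12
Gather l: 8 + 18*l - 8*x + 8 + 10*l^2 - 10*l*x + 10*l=10*l^2 + l*(28 - 10*x) - 8*x + 16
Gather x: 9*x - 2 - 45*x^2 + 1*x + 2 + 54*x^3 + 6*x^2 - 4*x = 54*x^3 - 39*x^2 + 6*x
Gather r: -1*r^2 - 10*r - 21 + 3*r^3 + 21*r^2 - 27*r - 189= 3*r^3 + 20*r^2 - 37*r - 210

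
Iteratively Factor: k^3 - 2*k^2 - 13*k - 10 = (k + 2)*(k^2 - 4*k - 5) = (k + 1)*(k + 2)*(k - 5)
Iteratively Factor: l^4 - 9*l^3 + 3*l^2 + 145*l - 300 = (l - 5)*(l^3 - 4*l^2 - 17*l + 60) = (l - 5)*(l - 3)*(l^2 - l - 20) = (l - 5)*(l - 3)*(l + 4)*(l - 5)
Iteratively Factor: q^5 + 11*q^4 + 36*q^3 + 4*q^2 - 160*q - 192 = (q + 4)*(q^4 + 7*q^3 + 8*q^2 - 28*q - 48) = (q - 2)*(q + 4)*(q^3 + 9*q^2 + 26*q + 24) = (q - 2)*(q + 3)*(q + 4)*(q^2 + 6*q + 8) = (q - 2)*(q + 2)*(q + 3)*(q + 4)*(q + 4)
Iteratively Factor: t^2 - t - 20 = (t - 5)*(t + 4)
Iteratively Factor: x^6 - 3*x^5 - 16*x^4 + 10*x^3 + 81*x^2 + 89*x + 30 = (x + 2)*(x^5 - 5*x^4 - 6*x^3 + 22*x^2 + 37*x + 15) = (x - 3)*(x + 2)*(x^4 - 2*x^3 - 12*x^2 - 14*x - 5) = (x - 3)*(x + 1)*(x + 2)*(x^3 - 3*x^2 - 9*x - 5) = (x - 5)*(x - 3)*(x + 1)*(x + 2)*(x^2 + 2*x + 1) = (x - 5)*(x - 3)*(x + 1)^2*(x + 2)*(x + 1)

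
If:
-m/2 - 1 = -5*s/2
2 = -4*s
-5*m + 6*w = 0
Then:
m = -9/2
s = -1/2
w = -15/4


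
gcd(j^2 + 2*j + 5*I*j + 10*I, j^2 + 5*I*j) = j + 5*I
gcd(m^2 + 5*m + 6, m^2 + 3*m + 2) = m + 2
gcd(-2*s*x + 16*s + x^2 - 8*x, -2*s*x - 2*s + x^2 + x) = -2*s + x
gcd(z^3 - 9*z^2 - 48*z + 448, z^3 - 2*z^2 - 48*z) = z - 8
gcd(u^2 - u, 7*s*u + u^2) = u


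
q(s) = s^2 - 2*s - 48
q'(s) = 2*s - 2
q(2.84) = -45.61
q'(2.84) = 3.68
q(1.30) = -48.91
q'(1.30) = 0.60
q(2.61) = -46.41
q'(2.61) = 3.22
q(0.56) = -48.81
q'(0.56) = -0.88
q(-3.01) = -32.92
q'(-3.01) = -8.02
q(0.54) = -48.79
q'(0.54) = -0.92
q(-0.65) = -46.28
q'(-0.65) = -3.30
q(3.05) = -44.80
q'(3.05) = 4.10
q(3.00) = -45.00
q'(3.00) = 4.00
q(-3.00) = -33.00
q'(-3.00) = -8.00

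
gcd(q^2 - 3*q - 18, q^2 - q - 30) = q - 6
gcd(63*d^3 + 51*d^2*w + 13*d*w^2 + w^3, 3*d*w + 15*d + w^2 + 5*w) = 3*d + w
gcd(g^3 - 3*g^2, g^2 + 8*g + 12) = 1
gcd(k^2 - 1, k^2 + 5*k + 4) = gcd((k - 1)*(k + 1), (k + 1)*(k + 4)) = k + 1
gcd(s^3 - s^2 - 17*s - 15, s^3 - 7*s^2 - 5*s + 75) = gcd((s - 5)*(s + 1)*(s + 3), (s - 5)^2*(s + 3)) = s^2 - 2*s - 15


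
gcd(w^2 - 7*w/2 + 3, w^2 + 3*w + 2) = 1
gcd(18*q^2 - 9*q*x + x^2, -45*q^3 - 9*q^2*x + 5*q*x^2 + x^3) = -3*q + x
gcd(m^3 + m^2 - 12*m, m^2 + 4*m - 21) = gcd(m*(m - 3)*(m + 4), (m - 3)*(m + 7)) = m - 3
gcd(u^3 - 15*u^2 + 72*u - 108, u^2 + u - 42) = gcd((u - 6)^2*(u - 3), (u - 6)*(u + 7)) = u - 6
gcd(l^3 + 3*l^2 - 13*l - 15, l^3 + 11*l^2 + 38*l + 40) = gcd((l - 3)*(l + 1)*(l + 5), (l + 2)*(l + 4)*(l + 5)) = l + 5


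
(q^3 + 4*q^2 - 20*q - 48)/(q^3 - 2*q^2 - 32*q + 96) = (q + 2)/(q - 4)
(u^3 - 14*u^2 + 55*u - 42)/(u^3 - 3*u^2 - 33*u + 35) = (u - 6)/(u + 5)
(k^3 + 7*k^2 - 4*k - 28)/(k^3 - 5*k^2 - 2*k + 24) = (k^2 + 5*k - 14)/(k^2 - 7*k + 12)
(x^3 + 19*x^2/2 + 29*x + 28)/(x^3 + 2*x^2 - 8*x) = (x^2 + 11*x/2 + 7)/(x*(x - 2))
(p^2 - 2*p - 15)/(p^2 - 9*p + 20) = (p + 3)/(p - 4)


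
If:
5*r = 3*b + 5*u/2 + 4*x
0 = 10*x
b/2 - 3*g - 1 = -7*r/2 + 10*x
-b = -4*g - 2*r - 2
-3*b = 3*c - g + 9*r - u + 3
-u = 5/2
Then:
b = 23/11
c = -5189/1320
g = 9/440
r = 1/220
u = -5/2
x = 0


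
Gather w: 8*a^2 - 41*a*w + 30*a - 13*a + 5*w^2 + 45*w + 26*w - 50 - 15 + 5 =8*a^2 + 17*a + 5*w^2 + w*(71 - 41*a) - 60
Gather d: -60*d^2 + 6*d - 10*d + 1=-60*d^2 - 4*d + 1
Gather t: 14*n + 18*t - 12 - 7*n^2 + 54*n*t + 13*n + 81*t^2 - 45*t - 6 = -7*n^2 + 27*n + 81*t^2 + t*(54*n - 27) - 18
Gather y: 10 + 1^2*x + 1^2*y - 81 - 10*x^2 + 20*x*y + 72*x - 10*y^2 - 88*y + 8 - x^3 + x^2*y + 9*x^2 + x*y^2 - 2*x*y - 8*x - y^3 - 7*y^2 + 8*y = -x^3 - x^2 + 65*x - y^3 + y^2*(x - 17) + y*(x^2 + 18*x - 79) - 63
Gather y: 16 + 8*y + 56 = 8*y + 72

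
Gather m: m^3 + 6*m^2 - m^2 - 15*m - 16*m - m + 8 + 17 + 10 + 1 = m^3 + 5*m^2 - 32*m + 36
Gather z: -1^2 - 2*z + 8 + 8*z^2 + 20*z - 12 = 8*z^2 + 18*z - 5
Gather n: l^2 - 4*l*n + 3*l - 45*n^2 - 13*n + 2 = l^2 + 3*l - 45*n^2 + n*(-4*l - 13) + 2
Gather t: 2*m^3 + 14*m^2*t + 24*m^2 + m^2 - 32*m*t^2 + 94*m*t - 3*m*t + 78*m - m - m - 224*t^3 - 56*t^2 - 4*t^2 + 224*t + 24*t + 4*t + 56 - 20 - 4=2*m^3 + 25*m^2 + 76*m - 224*t^3 + t^2*(-32*m - 60) + t*(14*m^2 + 91*m + 252) + 32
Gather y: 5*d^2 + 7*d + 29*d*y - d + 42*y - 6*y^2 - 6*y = 5*d^2 + 6*d - 6*y^2 + y*(29*d + 36)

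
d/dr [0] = 0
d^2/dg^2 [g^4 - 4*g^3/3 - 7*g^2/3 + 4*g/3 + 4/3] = 12*g^2 - 8*g - 14/3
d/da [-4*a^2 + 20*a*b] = -8*a + 20*b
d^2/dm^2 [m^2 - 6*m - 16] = 2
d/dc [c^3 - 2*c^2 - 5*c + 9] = 3*c^2 - 4*c - 5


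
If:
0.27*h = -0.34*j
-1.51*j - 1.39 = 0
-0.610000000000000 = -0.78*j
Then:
No Solution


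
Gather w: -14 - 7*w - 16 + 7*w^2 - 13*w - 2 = 7*w^2 - 20*w - 32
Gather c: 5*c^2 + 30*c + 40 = 5*c^2 + 30*c + 40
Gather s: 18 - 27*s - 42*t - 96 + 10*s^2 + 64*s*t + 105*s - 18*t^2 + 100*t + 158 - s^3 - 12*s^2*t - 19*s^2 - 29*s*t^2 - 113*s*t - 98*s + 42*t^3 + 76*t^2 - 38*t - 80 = -s^3 + s^2*(-12*t - 9) + s*(-29*t^2 - 49*t - 20) + 42*t^3 + 58*t^2 + 20*t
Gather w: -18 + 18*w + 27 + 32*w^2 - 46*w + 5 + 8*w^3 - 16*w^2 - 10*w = 8*w^3 + 16*w^2 - 38*w + 14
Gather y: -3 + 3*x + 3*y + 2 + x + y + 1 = 4*x + 4*y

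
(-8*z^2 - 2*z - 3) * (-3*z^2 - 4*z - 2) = 24*z^4 + 38*z^3 + 33*z^2 + 16*z + 6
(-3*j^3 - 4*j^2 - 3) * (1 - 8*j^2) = 24*j^5 + 32*j^4 - 3*j^3 + 20*j^2 - 3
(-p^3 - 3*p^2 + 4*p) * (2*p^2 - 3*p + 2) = -2*p^5 - 3*p^4 + 15*p^3 - 18*p^2 + 8*p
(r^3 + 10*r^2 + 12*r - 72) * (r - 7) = r^4 + 3*r^3 - 58*r^2 - 156*r + 504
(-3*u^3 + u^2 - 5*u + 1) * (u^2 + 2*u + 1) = -3*u^5 - 5*u^4 - 6*u^3 - 8*u^2 - 3*u + 1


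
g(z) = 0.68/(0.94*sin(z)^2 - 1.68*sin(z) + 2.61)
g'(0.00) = 0.17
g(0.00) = 0.26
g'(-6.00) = 0.15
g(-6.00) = 0.31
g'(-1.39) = 0.02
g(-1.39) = 0.13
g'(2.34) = -0.04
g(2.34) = 0.36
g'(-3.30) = -0.17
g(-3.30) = 0.29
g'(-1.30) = 0.02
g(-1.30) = 0.13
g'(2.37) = -0.05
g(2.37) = 0.36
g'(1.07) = 0.00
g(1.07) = 0.37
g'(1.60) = 0.00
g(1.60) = 0.36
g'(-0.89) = 0.07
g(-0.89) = 0.15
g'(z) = 0.68*(-1.88*sin(z)*cos(z) + 1.68*cos(z))/(0.94*sin(z)^2 - 1.68*sin(z) + 2.61)^2 = (1.1424 - 1.2784*sin(z))*cos(z)/(0.94*sin(z)^2 - 1.68*sin(z) + 2.61)^2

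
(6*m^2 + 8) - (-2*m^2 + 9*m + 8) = 8*m^2 - 9*m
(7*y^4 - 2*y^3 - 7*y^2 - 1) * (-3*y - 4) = -21*y^5 - 22*y^4 + 29*y^3 + 28*y^2 + 3*y + 4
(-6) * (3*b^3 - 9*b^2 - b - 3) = -18*b^3 + 54*b^2 + 6*b + 18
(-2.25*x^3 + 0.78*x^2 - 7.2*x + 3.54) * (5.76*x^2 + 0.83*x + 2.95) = -12.96*x^5 + 2.6253*x^4 - 47.4621*x^3 + 16.7154*x^2 - 18.3018*x + 10.443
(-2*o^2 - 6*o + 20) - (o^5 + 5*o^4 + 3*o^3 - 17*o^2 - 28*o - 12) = -o^5 - 5*o^4 - 3*o^3 + 15*o^2 + 22*o + 32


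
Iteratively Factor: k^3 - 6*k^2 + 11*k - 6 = (k - 1)*(k^2 - 5*k + 6) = (k - 2)*(k - 1)*(k - 3)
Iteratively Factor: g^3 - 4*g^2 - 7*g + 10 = (g + 2)*(g^2 - 6*g + 5) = (g - 5)*(g + 2)*(g - 1)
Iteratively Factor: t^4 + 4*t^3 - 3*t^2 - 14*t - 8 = (t - 2)*(t^3 + 6*t^2 + 9*t + 4) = (t - 2)*(t + 1)*(t^2 + 5*t + 4) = (t - 2)*(t + 1)*(t + 4)*(t + 1)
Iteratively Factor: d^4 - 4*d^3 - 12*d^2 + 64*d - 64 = (d + 4)*(d^3 - 8*d^2 + 20*d - 16) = (d - 2)*(d + 4)*(d^2 - 6*d + 8) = (d - 2)^2*(d + 4)*(d - 4)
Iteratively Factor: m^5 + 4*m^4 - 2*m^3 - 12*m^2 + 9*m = (m + 3)*(m^4 + m^3 - 5*m^2 + 3*m) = (m - 1)*(m + 3)*(m^3 + 2*m^2 - 3*m) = m*(m - 1)*(m + 3)*(m^2 + 2*m - 3) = m*(m - 1)*(m + 3)^2*(m - 1)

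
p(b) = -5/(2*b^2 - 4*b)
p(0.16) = 8.49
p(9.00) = -0.04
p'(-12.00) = 0.00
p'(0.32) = -11.76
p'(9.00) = 0.01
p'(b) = -5*(4 - 4*b)/(2*b^2 - 4*b)^2 = 5*(b - 1)/(b^2*(b - 2)^2)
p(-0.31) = -3.49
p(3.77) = -0.37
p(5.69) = -0.12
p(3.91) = -0.33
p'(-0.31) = -12.77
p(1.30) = 2.75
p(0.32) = 4.65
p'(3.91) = 0.26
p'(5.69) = 0.05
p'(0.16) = -48.46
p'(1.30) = 1.81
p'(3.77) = 0.31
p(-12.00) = -0.01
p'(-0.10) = -124.72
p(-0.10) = -11.90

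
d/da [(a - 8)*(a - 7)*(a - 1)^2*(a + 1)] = 5*a^4 - 64*a^3 + 210*a^2 - 80*a - 71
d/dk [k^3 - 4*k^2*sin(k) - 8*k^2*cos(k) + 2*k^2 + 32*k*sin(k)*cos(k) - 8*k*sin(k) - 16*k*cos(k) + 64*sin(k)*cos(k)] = 8*k^2*sin(k) - 4*k^2*cos(k) + 3*k^2 + 8*k*sin(k) - 24*k*cos(k) + 32*k*cos(2*k) + 4*k - 8*sin(k) + 16*sin(2*k) - 16*cos(k) + 64*cos(2*k)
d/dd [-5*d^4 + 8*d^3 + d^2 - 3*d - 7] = -20*d^3 + 24*d^2 + 2*d - 3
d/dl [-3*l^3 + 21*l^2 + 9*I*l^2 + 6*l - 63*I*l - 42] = -9*l^2 + l*(42 + 18*I) + 6 - 63*I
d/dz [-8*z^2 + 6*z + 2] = 6 - 16*z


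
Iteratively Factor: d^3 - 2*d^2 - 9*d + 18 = (d + 3)*(d^2 - 5*d + 6) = (d - 3)*(d + 3)*(d - 2)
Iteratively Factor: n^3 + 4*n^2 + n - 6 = (n + 3)*(n^2 + n - 2) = (n - 1)*(n + 3)*(n + 2)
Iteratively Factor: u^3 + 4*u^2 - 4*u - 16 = (u + 4)*(u^2 - 4) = (u - 2)*(u + 4)*(u + 2)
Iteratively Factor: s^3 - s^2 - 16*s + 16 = (s - 4)*(s^2 + 3*s - 4) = (s - 4)*(s + 4)*(s - 1)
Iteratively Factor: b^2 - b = (b)*(b - 1)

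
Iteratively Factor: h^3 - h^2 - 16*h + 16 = (h + 4)*(h^2 - 5*h + 4) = (h - 4)*(h + 4)*(h - 1)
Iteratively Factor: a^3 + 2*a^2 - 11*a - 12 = (a + 4)*(a^2 - 2*a - 3) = (a - 3)*(a + 4)*(a + 1)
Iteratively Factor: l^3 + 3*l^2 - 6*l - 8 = (l - 2)*(l^2 + 5*l + 4) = (l - 2)*(l + 4)*(l + 1)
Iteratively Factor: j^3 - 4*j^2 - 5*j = (j - 5)*(j^2 + j) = j*(j - 5)*(j + 1)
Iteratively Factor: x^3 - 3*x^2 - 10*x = (x + 2)*(x^2 - 5*x) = (x - 5)*(x + 2)*(x)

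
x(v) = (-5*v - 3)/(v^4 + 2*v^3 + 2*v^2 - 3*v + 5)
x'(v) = (-5*v - 3)*(-4*v^3 - 6*v^2 - 4*v + 3)/(v^4 + 2*v^3 + 2*v^2 - 3*v + 5)^2 - 5/(v^4 + 2*v^3 + 2*v^2 - 3*v + 5)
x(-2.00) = 0.37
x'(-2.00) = 0.11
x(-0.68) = 0.05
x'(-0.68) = -0.63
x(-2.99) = 0.20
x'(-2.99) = 0.15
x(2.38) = -0.22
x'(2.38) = 0.23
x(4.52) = -0.04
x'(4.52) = 0.02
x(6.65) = -0.01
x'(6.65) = 0.01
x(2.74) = -0.15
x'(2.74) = 0.14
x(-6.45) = 0.02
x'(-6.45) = 0.01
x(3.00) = -0.12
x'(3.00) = 0.11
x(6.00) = -0.02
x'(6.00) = 0.01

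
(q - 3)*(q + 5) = q^2 + 2*q - 15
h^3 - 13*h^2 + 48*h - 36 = (h - 6)^2*(h - 1)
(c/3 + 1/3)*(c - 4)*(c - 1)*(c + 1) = c^4/3 - c^3 - 5*c^2/3 + c + 4/3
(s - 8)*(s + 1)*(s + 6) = s^3 - s^2 - 50*s - 48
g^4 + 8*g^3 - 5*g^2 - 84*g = g*(g - 3)*(g + 4)*(g + 7)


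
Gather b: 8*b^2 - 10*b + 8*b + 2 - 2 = 8*b^2 - 2*b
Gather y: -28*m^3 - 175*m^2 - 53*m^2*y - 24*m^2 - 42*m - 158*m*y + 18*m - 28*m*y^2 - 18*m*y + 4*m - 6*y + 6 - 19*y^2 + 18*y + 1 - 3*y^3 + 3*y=-28*m^3 - 199*m^2 - 20*m - 3*y^3 + y^2*(-28*m - 19) + y*(-53*m^2 - 176*m + 15) + 7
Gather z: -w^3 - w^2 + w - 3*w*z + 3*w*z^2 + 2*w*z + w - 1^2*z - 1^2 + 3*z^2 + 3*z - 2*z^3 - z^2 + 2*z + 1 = -w^3 - w^2 + 2*w - 2*z^3 + z^2*(3*w + 2) + z*(4 - w)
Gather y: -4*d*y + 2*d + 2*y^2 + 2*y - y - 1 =2*d + 2*y^2 + y*(1 - 4*d) - 1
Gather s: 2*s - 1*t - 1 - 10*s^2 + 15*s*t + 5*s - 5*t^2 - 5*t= -10*s^2 + s*(15*t + 7) - 5*t^2 - 6*t - 1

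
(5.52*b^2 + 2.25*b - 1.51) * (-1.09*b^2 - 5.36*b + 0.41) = -6.0168*b^4 - 32.0397*b^3 - 8.1509*b^2 + 9.0161*b - 0.6191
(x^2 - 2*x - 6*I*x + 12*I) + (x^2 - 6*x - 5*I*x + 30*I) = 2*x^2 - 8*x - 11*I*x + 42*I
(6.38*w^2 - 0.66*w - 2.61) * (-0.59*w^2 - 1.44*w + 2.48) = -3.7642*w^4 - 8.7978*w^3 + 18.3127*w^2 + 2.1216*w - 6.4728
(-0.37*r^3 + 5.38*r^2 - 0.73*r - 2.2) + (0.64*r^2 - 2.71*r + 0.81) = -0.37*r^3 + 6.02*r^2 - 3.44*r - 1.39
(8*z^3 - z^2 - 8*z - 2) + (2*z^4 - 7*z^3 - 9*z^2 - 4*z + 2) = 2*z^4 + z^3 - 10*z^2 - 12*z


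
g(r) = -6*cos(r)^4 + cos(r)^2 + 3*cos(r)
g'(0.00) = 0.00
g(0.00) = -2.00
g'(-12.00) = 5.22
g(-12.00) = 0.20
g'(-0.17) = -3.05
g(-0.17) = -1.73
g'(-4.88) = -3.18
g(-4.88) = 0.52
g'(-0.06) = -1.13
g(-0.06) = -1.97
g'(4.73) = 3.03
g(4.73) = 0.05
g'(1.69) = -2.78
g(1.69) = -0.34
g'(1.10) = -1.49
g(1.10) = 1.31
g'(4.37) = 3.05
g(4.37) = -0.97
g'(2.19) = -5.32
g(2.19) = -2.09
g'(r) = 24*sin(r)*cos(r)^3 - 2*sin(r)*cos(r) - 3*sin(r)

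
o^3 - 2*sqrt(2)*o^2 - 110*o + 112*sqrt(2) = (o - 8*sqrt(2))*(o - sqrt(2))*(o + 7*sqrt(2))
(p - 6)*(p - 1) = p^2 - 7*p + 6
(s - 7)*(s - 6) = s^2 - 13*s + 42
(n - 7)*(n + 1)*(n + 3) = n^3 - 3*n^2 - 25*n - 21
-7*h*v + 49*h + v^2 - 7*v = (-7*h + v)*(v - 7)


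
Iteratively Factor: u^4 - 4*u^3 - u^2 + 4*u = (u - 1)*(u^3 - 3*u^2 - 4*u) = u*(u - 1)*(u^2 - 3*u - 4) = u*(u - 1)*(u + 1)*(u - 4)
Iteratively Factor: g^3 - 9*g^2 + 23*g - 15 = (g - 3)*(g^2 - 6*g + 5) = (g - 5)*(g - 3)*(g - 1)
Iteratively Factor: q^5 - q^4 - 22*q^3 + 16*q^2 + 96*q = (q - 4)*(q^4 + 3*q^3 - 10*q^2 - 24*q) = (q - 4)*(q - 3)*(q^3 + 6*q^2 + 8*q) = (q - 4)*(q - 3)*(q + 2)*(q^2 + 4*q) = q*(q - 4)*(q - 3)*(q + 2)*(q + 4)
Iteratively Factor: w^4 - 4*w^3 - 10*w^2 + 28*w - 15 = (w - 5)*(w^3 + w^2 - 5*w + 3) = (w - 5)*(w - 1)*(w^2 + 2*w - 3) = (w - 5)*(w - 1)^2*(w + 3)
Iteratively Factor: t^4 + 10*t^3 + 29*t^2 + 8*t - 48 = (t + 3)*(t^3 + 7*t^2 + 8*t - 16) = (t + 3)*(t + 4)*(t^2 + 3*t - 4) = (t - 1)*(t + 3)*(t + 4)*(t + 4)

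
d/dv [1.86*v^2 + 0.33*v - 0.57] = 3.72*v + 0.33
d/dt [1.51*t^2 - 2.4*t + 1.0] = 3.02*t - 2.4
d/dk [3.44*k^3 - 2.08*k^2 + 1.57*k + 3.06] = 10.32*k^2 - 4.16*k + 1.57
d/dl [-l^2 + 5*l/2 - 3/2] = 5/2 - 2*l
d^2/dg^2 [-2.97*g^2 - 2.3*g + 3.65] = -5.94000000000000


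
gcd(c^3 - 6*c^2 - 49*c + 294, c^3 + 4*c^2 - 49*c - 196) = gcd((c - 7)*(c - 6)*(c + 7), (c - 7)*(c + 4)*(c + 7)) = c^2 - 49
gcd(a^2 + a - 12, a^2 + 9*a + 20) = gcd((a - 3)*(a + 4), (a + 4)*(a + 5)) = a + 4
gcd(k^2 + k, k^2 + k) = k^2 + k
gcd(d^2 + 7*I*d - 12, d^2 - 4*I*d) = 1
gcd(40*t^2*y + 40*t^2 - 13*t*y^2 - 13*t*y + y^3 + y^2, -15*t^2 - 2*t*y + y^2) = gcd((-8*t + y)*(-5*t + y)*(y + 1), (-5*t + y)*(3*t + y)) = -5*t + y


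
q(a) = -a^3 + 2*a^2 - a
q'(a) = -3*a^2 + 4*a - 1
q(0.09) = -0.07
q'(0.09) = -0.66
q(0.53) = -0.12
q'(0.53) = 0.28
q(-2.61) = 34.01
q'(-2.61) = -31.88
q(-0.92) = 3.39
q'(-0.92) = -7.22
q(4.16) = -41.54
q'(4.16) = -36.28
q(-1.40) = 8.06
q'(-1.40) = -12.48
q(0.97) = -0.00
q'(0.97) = 0.06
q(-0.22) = 0.33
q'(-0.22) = -2.03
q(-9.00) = 900.00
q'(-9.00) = -280.00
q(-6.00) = 294.00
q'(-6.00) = -133.00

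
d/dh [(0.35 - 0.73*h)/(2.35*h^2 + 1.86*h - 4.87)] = (1.7155*h^2 - 1.645*h + 2.9041)/(5.5225*h^4 + 8.742*h^3 - 19.4294*h^2 - 18.1164*h + 23.7169)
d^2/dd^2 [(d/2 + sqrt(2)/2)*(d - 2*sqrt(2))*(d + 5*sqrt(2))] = 3*d + 4*sqrt(2)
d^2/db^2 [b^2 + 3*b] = 2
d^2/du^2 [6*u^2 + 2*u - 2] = 12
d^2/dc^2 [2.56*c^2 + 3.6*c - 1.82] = 5.12000000000000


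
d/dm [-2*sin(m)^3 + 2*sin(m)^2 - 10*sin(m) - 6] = 2*(-3*sin(m)^2 + 2*sin(m) - 5)*cos(m)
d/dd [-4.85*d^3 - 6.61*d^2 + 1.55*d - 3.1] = -14.55*d^2 - 13.22*d + 1.55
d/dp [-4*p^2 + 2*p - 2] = 2 - 8*p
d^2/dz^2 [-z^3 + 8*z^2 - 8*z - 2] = 16 - 6*z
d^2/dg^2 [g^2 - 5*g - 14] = 2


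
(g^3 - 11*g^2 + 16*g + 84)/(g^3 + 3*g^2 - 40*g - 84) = (g - 7)/(g + 7)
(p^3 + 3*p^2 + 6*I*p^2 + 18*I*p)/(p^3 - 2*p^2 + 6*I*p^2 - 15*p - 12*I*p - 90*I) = p/(p - 5)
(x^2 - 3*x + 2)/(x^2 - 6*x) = (x^2 - 3*x + 2)/(x*(x - 6))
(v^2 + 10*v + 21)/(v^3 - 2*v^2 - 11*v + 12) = (v + 7)/(v^2 - 5*v + 4)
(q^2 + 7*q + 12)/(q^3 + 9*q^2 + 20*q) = (q + 3)/(q*(q + 5))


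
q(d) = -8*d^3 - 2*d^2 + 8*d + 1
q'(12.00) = -3496.00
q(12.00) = -14015.00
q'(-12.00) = -3400.00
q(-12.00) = 13441.00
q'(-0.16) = 8.03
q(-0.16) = -0.30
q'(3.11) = -236.57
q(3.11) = -234.11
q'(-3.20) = -224.96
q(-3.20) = 217.06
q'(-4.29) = -416.54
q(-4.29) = 561.50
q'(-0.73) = -1.87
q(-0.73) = -2.79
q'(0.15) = 6.86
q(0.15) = 2.13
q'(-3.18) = -221.98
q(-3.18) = 212.59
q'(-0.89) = -7.45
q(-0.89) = -2.06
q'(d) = -24*d^2 - 4*d + 8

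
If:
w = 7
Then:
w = 7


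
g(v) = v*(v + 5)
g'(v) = 2*v + 5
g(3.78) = 33.19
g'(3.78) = 12.56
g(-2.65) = -6.23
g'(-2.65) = -0.30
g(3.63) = 31.33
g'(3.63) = 12.26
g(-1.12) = -4.35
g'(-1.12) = 2.76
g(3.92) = 34.97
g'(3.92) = 12.84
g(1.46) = 9.43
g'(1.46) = 7.92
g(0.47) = 2.57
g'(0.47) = 5.94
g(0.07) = 0.35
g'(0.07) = 5.14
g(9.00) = 126.00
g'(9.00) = 23.00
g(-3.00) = -6.00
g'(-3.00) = -1.00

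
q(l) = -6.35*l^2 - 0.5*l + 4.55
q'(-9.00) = 113.80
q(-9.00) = -505.30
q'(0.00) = -0.50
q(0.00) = 4.55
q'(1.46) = -19.04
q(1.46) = -9.72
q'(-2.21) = 27.57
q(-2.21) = -25.36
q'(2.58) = -33.27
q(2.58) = -39.01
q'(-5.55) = 69.98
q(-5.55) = -188.27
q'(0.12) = -2.02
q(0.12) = 4.40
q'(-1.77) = 21.98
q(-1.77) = -14.46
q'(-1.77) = 21.98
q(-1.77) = -14.46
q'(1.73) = -22.47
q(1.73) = -15.32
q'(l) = -12.7*l - 0.5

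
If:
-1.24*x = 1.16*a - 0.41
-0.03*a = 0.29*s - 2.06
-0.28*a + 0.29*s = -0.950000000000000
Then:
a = 9.71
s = 6.10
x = -8.75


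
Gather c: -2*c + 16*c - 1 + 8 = 14*c + 7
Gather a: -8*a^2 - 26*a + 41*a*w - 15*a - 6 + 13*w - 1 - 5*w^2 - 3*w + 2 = -8*a^2 + a*(41*w - 41) - 5*w^2 + 10*w - 5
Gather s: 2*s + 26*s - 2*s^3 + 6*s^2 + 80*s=-2*s^3 + 6*s^2 + 108*s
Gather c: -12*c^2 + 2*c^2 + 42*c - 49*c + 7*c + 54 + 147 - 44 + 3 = 160 - 10*c^2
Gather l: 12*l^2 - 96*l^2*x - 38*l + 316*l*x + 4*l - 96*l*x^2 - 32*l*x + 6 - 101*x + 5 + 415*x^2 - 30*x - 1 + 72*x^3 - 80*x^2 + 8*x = l^2*(12 - 96*x) + l*(-96*x^2 + 284*x - 34) + 72*x^3 + 335*x^2 - 123*x + 10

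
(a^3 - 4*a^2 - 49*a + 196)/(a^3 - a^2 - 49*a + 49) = (a - 4)/(a - 1)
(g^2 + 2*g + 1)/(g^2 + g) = (g + 1)/g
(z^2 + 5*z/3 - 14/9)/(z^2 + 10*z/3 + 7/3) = (z - 2/3)/(z + 1)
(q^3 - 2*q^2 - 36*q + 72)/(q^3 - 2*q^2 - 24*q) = (q^2 + 4*q - 12)/(q*(q + 4))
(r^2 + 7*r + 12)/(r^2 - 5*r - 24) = (r + 4)/(r - 8)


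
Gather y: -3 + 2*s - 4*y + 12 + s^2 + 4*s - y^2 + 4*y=s^2 + 6*s - y^2 + 9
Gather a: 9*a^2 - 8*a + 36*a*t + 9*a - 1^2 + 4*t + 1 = 9*a^2 + a*(36*t + 1) + 4*t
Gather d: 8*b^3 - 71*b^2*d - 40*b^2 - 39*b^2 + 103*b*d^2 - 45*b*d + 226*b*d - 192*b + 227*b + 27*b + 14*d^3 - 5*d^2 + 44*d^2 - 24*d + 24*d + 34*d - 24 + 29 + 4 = 8*b^3 - 79*b^2 + 62*b + 14*d^3 + d^2*(103*b + 39) + d*(-71*b^2 + 181*b + 34) + 9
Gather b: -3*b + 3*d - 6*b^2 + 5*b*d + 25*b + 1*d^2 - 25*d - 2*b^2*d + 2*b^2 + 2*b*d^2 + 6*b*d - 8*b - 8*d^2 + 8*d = b^2*(-2*d - 4) + b*(2*d^2 + 11*d + 14) - 7*d^2 - 14*d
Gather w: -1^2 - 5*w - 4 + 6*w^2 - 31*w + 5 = 6*w^2 - 36*w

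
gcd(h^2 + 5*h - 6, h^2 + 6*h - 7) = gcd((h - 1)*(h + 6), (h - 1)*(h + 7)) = h - 1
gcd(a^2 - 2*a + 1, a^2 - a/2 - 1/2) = a - 1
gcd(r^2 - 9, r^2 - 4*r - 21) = r + 3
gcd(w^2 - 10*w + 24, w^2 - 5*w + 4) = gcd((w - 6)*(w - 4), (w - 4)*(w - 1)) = w - 4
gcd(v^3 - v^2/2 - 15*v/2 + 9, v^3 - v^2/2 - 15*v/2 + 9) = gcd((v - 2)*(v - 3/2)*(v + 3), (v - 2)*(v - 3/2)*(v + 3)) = v^3 - v^2/2 - 15*v/2 + 9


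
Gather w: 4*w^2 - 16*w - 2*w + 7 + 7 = 4*w^2 - 18*w + 14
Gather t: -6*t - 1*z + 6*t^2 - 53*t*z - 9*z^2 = 6*t^2 + t*(-53*z - 6) - 9*z^2 - z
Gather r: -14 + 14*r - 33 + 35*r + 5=49*r - 42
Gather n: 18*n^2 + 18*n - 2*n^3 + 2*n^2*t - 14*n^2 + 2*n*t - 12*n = -2*n^3 + n^2*(2*t + 4) + n*(2*t + 6)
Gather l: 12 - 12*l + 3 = 15 - 12*l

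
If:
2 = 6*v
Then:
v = 1/3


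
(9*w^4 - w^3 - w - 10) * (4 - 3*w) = -27*w^5 + 39*w^4 - 4*w^3 + 3*w^2 + 26*w - 40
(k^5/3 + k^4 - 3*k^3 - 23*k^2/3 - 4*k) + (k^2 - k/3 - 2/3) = k^5/3 + k^4 - 3*k^3 - 20*k^2/3 - 13*k/3 - 2/3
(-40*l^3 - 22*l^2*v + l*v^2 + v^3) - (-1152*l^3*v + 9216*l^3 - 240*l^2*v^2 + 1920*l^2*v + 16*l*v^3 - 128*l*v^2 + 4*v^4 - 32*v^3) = 1152*l^3*v - 9256*l^3 + 240*l^2*v^2 - 1942*l^2*v - 16*l*v^3 + 129*l*v^2 - 4*v^4 + 33*v^3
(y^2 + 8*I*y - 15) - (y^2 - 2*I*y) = 10*I*y - 15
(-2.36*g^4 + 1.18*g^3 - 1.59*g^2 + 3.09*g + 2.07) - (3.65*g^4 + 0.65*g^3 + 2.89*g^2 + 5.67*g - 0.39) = -6.01*g^4 + 0.53*g^3 - 4.48*g^2 - 2.58*g + 2.46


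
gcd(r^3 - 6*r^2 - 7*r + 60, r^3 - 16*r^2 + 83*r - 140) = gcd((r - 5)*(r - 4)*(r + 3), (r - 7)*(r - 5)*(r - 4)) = r^2 - 9*r + 20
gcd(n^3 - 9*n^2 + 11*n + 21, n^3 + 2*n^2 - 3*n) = 1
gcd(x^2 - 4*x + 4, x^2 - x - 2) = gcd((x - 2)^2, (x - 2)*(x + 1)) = x - 2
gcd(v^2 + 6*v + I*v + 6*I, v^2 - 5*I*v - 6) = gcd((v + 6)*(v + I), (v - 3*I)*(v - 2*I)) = 1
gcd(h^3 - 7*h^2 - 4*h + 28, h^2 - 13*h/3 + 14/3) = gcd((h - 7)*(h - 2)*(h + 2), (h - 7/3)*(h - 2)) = h - 2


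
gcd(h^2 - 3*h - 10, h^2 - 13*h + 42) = 1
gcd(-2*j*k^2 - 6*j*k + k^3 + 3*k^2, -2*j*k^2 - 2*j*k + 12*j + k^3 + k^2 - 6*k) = 2*j*k + 6*j - k^2 - 3*k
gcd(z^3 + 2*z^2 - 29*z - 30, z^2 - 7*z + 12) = 1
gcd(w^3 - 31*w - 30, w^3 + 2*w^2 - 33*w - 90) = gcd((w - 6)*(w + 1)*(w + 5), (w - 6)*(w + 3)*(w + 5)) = w^2 - w - 30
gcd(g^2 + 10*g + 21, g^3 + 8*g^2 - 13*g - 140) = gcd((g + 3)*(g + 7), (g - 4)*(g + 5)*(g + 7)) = g + 7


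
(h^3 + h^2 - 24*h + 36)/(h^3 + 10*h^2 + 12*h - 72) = (h - 3)/(h + 6)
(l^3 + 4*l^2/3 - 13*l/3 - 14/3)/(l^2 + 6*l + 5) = (3*l^2 + l - 14)/(3*(l + 5))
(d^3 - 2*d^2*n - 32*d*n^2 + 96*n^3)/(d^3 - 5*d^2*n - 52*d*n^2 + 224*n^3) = (d^2 + 2*d*n - 24*n^2)/(d^2 - d*n - 56*n^2)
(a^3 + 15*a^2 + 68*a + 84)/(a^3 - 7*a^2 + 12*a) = (a^3 + 15*a^2 + 68*a + 84)/(a*(a^2 - 7*a + 12))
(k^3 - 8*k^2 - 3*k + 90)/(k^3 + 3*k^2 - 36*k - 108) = (k - 5)/(k + 6)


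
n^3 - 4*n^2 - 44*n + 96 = (n - 8)*(n - 2)*(n + 6)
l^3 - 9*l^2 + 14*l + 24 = (l - 6)*(l - 4)*(l + 1)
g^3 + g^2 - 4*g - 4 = (g - 2)*(g + 1)*(g + 2)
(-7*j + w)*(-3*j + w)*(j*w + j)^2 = 21*j^4*w^2 + 42*j^4*w + 21*j^4 - 10*j^3*w^3 - 20*j^3*w^2 - 10*j^3*w + j^2*w^4 + 2*j^2*w^3 + j^2*w^2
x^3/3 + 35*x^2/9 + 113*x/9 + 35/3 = (x/3 + 1)*(x + 5/3)*(x + 7)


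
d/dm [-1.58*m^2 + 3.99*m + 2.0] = 3.99 - 3.16*m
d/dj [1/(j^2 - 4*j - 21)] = 2*(2 - j)/(-j^2 + 4*j + 21)^2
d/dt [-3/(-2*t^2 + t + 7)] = 3*(1 - 4*t)/(-2*t^2 + t + 7)^2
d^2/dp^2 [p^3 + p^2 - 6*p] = 6*p + 2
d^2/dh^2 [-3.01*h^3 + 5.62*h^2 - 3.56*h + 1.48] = 11.24 - 18.06*h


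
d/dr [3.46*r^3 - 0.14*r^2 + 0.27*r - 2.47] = 10.38*r^2 - 0.28*r + 0.27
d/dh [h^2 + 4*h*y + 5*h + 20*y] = 2*h + 4*y + 5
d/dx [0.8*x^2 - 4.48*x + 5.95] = 1.6*x - 4.48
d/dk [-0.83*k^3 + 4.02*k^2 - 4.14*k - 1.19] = -2.49*k^2 + 8.04*k - 4.14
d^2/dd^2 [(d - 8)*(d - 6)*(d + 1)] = 6*d - 26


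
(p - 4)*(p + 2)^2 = p^3 - 12*p - 16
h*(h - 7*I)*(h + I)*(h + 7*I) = h^4 + I*h^3 + 49*h^2 + 49*I*h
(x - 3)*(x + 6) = x^2 + 3*x - 18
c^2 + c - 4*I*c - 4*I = (c + 1)*(c - 4*I)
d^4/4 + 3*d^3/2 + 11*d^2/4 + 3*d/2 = d*(d/4 + 1/2)*(d + 1)*(d + 3)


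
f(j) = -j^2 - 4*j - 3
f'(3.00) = -10.00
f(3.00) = -24.00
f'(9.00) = -22.00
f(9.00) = -120.00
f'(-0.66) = -2.68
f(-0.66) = -0.80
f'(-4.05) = 4.10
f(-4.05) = -3.20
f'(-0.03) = -3.94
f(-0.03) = -2.88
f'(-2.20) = 0.40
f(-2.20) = 0.96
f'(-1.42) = -1.16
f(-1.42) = 0.66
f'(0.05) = -4.10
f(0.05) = -3.20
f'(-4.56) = 5.12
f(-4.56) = -5.55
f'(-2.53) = 1.06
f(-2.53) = 0.72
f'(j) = -2*j - 4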